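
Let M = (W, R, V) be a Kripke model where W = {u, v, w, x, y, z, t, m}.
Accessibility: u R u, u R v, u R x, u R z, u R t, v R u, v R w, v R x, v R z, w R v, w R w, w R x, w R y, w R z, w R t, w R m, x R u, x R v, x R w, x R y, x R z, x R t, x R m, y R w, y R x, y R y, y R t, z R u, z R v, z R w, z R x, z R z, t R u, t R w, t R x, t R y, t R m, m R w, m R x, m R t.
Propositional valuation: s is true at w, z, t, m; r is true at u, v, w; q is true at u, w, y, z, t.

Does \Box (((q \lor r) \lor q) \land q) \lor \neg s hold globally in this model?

No

Let φ = \Box (((q \lor r) \lor q) \land q) \lor \neg s. Evaluate φ at each world:
  u (successors {u, v, x, z, t}): φ is true.
  v (successors {u, w, x, z}): φ is true.
  w (successors {v, w, x, y, z, t, m}): φ is false.
  x (successors {u, v, w, y, z, t, m}): φ is true.
  y (successors {w, x, y, t}): φ is true.
  z (successors {u, v, w, x, z}): φ is false.
  t (successors {u, w, x, y, m}): φ is false.
  m (successors {w, x, t}): φ is false.
Detail at w (counterexample):
  At w: \Box (((q \lor r) \lor q) \land q) is false, \neg s is false, so \Box (((q \lor r) \lor q) \land q) \lor \neg s is false.
    At w: \Box (((q \lor r) \lor q) \land q) requires ((q \lor r) \lor q) \land q at every successor {v, w, x, y, z, t, m}.
      ((q \lor r) \lor q) \land q fails at v, so \Box (((q \lor r) \lor q) \land q) is false at w.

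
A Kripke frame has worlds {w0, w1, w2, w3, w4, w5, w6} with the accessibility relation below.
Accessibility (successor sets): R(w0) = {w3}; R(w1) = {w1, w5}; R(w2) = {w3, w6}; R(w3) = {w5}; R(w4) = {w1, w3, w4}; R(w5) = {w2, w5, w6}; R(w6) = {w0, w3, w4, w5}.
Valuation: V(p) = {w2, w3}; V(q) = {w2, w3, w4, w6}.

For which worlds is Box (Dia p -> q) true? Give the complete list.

w0, w2, w4

Let φ = Box (Dia p -> q). Evaluate φ at each world:
  w0 (successors {w3}): φ is true.
  w1 (successors {w1, w5}): φ is false.
  w2 (successors {w3, w6}): φ is true.
  w3 (successors {w5}): φ is false.
  w4 (successors {w1, w3, w4}): φ is true.
  w5 (successors {w2, w5, w6}): φ is false.
  w6 (successors {w0, w3, w4, w5}): φ is false.
For instance, at w6:
  At w6: Box (Dia p -> q) requires Dia p -> q at every successor {w0, w3, w4, w5}.
    Dia p -> q fails at w0, so Box (Dia p -> q) is false at w6.
      At w0: Dia p is true, q is false, so Dia p -> q is false.
Satisfying worlds: {w0, w2, w4}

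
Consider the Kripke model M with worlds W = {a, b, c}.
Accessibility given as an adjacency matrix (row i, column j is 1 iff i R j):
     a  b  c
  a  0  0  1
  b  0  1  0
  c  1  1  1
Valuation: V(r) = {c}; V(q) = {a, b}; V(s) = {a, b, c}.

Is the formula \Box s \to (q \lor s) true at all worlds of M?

Yes

Let φ = \Box s \to (q \lor s). Evaluate φ at each world:
  a (successors {c}): φ is true.
  b (successors {b}): φ is true.
  c (successors {a, b, c}): φ is true.
For instance, at b:
  At b: \Box s is true, q \lor s is true, so \Box s \to (q \lor s) is true.
    At b: \Box s requires s at every successor {b}.
      At b: s is true.
    So \Box s is true at b.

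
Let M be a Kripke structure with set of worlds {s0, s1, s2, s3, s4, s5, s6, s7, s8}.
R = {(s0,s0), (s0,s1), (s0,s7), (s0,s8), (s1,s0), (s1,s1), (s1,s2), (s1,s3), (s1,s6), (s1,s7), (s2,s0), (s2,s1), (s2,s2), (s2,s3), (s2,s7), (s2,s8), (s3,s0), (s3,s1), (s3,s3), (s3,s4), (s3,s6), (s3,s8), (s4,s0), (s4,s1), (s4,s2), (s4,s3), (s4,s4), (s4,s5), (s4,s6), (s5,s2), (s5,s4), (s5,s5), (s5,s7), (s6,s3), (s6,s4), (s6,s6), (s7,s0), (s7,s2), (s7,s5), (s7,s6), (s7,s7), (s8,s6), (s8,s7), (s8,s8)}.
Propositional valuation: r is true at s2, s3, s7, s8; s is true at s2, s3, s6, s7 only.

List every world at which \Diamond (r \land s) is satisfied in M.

Let φ = \Diamond (r \land s). Evaluate φ at each world:
  s0 (successors {s0, s1, s7, s8}): φ is true.
  s1 (successors {s0, s1, s2, s3, s6, s7}): φ is true.
  s2 (successors {s0, s1, s2, s3, s7, s8}): φ is true.
  s3 (successors {s0, s1, s3, s4, s6, s8}): φ is true.
  s4 (successors {s0, s1, s2, s3, s4, s5, s6}): φ is true.
  s5 (successors {s2, s4, s5, s7}): φ is true.
  s6 (successors {s3, s4, s6}): φ is true.
  s7 (successors {s0, s2, s5, s6, s7}): φ is true.
  s8 (successors {s6, s7, s8}): φ is true.
For instance, at s5:
  At s5: \Diamond (r \land s) requires r \land s at some successor in {s2, s4, s5, s7}.
    r \land s holds at s2, so \Diamond (r \land s) is true at s5.
Satisfying worlds: {s0, s1, s2, s3, s4, s5, s6, s7, s8}

s0, s1, s2, s3, s4, s5, s6, s7, s8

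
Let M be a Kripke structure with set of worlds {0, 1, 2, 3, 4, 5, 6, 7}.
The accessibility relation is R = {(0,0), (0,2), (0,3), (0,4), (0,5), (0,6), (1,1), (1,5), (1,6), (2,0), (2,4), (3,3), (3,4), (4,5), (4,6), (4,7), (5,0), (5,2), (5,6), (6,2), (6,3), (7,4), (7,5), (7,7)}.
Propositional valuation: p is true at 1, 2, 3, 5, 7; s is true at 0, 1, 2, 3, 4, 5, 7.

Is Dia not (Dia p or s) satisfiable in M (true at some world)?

No

Let φ = Dia not (Dia p or s). Evaluate φ at each world:
  0 (successors {0, 2, 3, 4, 5, 6}): φ is false.
  1 (successors {1, 5, 6}): φ is false.
  2 (successors {0, 4}): φ is false.
  3 (successors {3, 4}): φ is false.
  4 (successors {5, 6, 7}): φ is false.
  5 (successors {0, 2, 6}): φ is false.
  6 (successors {2, 3}): φ is false.
  7 (successors {4, 5, 7}): φ is false.
For instance, at 5:
  At 5: Dia not (Dia p or s) requires not (Dia p or s) at some successor in {0, 2, 6}.
    At 0: not (Dia p or s) is false.
    At 2: not (Dia p or s) is false.
    At 6: not (Dia p or s) is false.
  So Dia not (Dia p or s) is false at 5.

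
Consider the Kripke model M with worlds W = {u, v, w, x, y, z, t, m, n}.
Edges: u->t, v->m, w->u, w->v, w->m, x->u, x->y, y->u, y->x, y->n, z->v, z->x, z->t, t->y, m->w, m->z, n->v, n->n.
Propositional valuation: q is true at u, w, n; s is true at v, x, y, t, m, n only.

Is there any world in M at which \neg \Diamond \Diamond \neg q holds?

Let φ = \neg \Diamond \Diamond \neg q. Evaluate φ at each world:
  u (successors {t}): φ is false.
  v (successors {m}): φ is false.
  w (successors {u, v, m}): φ is false.
  x (successors {u, y}): φ is false.
  y (successors {u, x, n}): φ is false.
  z (successors {v, x, t}): φ is false.
  t (successors {y}): φ is false.
  m (successors {w, z}): φ is false.
  n (successors {v, n}): φ is false.
For instance, at t:
  At t: \Diamond \Diamond \neg q is true, so \neg \Diamond \Diamond \neg q is false.
    At t: \Diamond \Diamond \neg q requires \Diamond \neg q at some successor in {y}.
      \Diamond \neg q holds at y, so \Diamond \Diamond \neg q is true at t.

No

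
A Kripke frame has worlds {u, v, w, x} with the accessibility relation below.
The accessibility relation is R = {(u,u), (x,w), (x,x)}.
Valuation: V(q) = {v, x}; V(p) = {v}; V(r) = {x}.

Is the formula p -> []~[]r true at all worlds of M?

Let φ = p -> []~[]r. Evaluate φ at each world:
  u (successors {u}): φ is true.
  v (successors ∅): φ is true.
  w (successors ∅): φ is true.
  x (successors {w, x}): φ is true.
For instance, at u:
  At u: p is false, []~[]r is true, so p -> []~[]r is true.
    At u: []~[]r requires ~[]r at every successor {u}.
      At u: ~[]r is true.
    So []~[]r is true at u.

Yes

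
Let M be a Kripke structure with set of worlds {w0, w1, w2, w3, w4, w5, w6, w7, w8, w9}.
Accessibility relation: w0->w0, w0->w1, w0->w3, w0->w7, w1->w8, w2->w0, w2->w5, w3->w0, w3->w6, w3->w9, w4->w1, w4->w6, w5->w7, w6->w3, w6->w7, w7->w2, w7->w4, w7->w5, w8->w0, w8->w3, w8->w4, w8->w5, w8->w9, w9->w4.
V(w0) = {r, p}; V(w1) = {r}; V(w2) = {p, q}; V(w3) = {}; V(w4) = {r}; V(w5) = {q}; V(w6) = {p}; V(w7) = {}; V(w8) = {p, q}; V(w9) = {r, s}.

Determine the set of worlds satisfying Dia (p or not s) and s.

w9

Recall that Dia ψ holds at a world iff ψ holds at some accessible world.
Let φ = Dia (p or not s) and s. Evaluate φ at each world:
  w0 (successors {w0, w1, w3, w7}): φ is false.
  w1 (successors {w8}): φ is false.
  w2 (successors {w0, w5}): φ is false.
  w3 (successors {w0, w6, w9}): φ is false.
  w4 (successors {w1, w6}): φ is false.
  w5 (successors {w7}): φ is false.
  w6 (successors {w3, w7}): φ is false.
  w7 (successors {w2, w4, w5}): φ is false.
  w8 (successors {w0, w3, w4, w5, w9}): φ is false.
  w9 (successors {w4}): φ is true.
For instance, at w9:
  At w9: Dia (p or not s) is true, s is true, so Dia (p or not s) and s is true.
    At w9: Dia (p or not s) requires p or not s at some successor in {w4}.
      p or not s holds at w4, so Dia (p or not s) is true at w9.
Satisfying worlds: {w9}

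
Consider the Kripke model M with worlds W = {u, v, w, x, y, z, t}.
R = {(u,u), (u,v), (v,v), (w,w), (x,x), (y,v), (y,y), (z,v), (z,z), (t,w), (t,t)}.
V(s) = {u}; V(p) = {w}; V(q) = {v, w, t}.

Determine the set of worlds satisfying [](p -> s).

u, v, x, y, z

Recall that []ψ holds at a world iff ψ holds at every accessible world, and <>ψ holds iff ψ holds at some accessible world.
Let φ = [](p -> s). Evaluate φ at each world:
  u (successors {u, v}): φ is true.
  v (successors {v}): φ is true.
  w (successors {w}): φ is false.
  x (successors {x}): φ is true.
  y (successors {v, y}): φ is true.
  z (successors {v, z}): φ is true.
  t (successors {w, t}): φ is false.
For instance, at u:
  At u: [](p -> s) requires p -> s at every successor {u, v}.
    At u: p -> s is true.
    At v: p -> s is true.
  So [](p -> s) is true at u.
Satisfying worlds: {u, v, x, y, z}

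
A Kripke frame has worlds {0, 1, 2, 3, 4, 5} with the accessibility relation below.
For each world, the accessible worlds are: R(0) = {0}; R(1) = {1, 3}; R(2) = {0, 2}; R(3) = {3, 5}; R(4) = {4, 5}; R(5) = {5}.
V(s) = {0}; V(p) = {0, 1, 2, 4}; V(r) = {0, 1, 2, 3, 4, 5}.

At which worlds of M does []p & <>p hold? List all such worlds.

Let φ = []p & <>p. Evaluate φ at each world:
  0 (successors {0}): φ is true.
  1 (successors {1, 3}): φ is false.
  2 (successors {0, 2}): φ is true.
  3 (successors {3, 5}): φ is false.
  4 (successors {4, 5}): φ is false.
  5 (successors {5}): φ is false.
For instance, at 5:
  At 5: []p is false, <>p is false, so []p & <>p is false.
    At 5: []p requires p at every successor {5}.
      p fails at 5, so []p is false at 5.
    At 5: <>p requires p at some successor in {5}.
      At 5: p is false.
    So <>p is false at 5.
Satisfying worlds: {0, 2}

0, 2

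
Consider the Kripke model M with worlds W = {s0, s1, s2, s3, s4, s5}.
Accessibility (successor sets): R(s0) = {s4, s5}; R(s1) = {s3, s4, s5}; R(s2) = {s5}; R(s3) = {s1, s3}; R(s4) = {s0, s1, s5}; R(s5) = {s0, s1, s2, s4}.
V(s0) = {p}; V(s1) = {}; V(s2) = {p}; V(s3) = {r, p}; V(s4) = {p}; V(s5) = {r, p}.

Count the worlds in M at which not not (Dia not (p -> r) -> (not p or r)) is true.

4

Let φ = not not (Dia not (p -> r) -> (not p or r)). Evaluate φ at each world:
  s0 (successors {s4, s5}): φ is false.
  s1 (successors {s3, s4, s5}): φ is true.
  s2 (successors {s5}): φ is true.
  s3 (successors {s1, s3}): φ is true.
  s4 (successors {s0, s1, s5}): φ is false.
  s5 (successors {s0, s1, s2, s4}): φ is true.
For instance, at s0:
  At s0: not (Dia not (p -> r) -> (not p or r)) is true, so not not (Dia not (p -> r) -> (not p or r)) is false.
    At s0: Dia not (p -> r) -> (not p or r) is false, so not (Dia not (p -> r) -> (not p or r)) is true.
      At s0: Dia not (p -> r) is true, not p or r is false, so Dia not (p -> r) -> (not p or r) is false.
Satisfying worlds: {s1, s2, s3, s5}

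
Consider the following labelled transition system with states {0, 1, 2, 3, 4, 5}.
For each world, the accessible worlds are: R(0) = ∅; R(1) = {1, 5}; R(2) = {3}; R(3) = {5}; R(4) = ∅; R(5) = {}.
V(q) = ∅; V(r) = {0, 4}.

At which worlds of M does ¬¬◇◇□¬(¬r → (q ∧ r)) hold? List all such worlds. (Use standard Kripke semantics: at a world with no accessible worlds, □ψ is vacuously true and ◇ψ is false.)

Recall that □ψ holds at a world iff ψ holds at every accessible world, and ◇ψ holds iff ψ holds at some accessible world.
Let φ = ¬¬◇◇□¬(¬r → (q ∧ r)). Evaluate φ at each world:
  0 (successors ∅): φ is false.
  1 (successors {1, 5}): φ is true.
  2 (successors {3}): φ is true.
  3 (successors {5}): φ is false.
  4 (successors ∅): φ is false.
  5 (successors ∅): φ is false.
For instance, at 3:
  At 3: ¬◇◇□¬(¬r → (q ∧ r)) is true, so ¬¬◇◇□¬(¬r → (q ∧ r)) is false.
    At 3: ◇◇□¬(¬r → (q ∧ r)) is false, so ¬◇◇□¬(¬r → (q ∧ r)) is true.
      At 3: ◇◇□¬(¬r → (q ∧ r)) requires ◇□¬(¬r → (q ∧ r)) at some successor in {5}.
        At 5: ◇□¬(¬r → (q ∧ r)) is false.
      So ◇◇□¬(¬r → (q ∧ r)) is false at 3.
Satisfying worlds: {1, 2}

1, 2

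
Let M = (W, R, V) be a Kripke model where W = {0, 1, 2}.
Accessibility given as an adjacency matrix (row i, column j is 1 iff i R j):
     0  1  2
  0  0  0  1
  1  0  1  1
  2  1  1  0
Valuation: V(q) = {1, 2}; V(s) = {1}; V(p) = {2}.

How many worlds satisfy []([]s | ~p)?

Let φ = []([]s | ~p). Evaluate φ at each world:
  0 (successors {2}): φ is false.
  1 (successors {1, 2}): φ is false.
  2 (successors {0, 1}): φ is true.
For instance, at 2:
  At 2: []([]s | ~p) requires []s | ~p at every successor {0, 1}.
      At 0: []s is false, ~p is true, so []s | ~p is true.
      At 1: []s is false, ~p is true, so []s | ~p is true.
  So []([]s | ~p) is true at 2.
Satisfying worlds: {2}

1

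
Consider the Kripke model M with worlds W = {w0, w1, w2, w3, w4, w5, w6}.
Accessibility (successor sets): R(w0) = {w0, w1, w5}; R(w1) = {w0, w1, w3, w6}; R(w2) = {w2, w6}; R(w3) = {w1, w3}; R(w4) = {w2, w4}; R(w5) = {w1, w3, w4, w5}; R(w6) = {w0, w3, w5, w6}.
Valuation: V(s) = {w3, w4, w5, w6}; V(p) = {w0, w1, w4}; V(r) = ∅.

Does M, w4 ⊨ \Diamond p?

At w4: \Diamond p requires p at some successor in {w2, w4}.
  p holds at w4, so \Diamond p is true at w4.

Yes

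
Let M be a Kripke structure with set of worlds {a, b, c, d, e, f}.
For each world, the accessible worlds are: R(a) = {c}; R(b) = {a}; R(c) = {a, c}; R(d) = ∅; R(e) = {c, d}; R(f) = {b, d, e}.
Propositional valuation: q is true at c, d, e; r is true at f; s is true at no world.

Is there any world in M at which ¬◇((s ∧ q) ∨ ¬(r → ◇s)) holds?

Let φ = ¬◇((s ∧ q) ∨ ¬(r → ◇s)). Evaluate φ at each world:
  a (successors {c}): φ is true.
  b (successors {a}): φ is true.
  c (successors {a, c}): φ is true.
  d (successors ∅): φ is true.
  e (successors {c, d}): φ is true.
  f (successors {b, d, e}): φ is true.
Detail at a (witness):
  At a: ◇((s ∧ q) ∨ ¬(r → ◇s)) is false, so ¬◇((s ∧ q) ∨ ¬(r → ◇s)) is true.
    At a: ◇((s ∧ q) ∨ ¬(r → ◇s)) requires (s ∧ q) ∨ ¬(r → ◇s) at some successor in {c}.
      At c: (s ∧ q) ∨ ¬(r → ◇s) is false.
    So ◇((s ∧ q) ∨ ¬(r → ◇s)) is false at a.

Yes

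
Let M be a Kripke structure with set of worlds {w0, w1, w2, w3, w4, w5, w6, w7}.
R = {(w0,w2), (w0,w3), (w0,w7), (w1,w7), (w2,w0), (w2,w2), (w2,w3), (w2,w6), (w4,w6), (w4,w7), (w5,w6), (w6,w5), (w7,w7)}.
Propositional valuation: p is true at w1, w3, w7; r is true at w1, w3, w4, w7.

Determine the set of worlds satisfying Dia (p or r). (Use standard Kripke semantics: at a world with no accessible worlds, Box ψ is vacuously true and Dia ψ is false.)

w0, w1, w2, w4, w7

Let φ = Dia (p or r). Evaluate φ at each world:
  w0 (successors {w2, w3, w7}): φ is true.
  w1 (successors {w7}): φ is true.
  w2 (successors {w0, w2, w3, w6}): φ is true.
  w3 (successors ∅): φ is false.
  w4 (successors {w6, w7}): φ is true.
  w5 (successors {w6}): φ is false.
  w6 (successors {w5}): φ is false.
  w7 (successors {w7}): φ is true.
For instance, at w4:
  At w4: Dia (p or r) requires p or r at some successor in {w6, w7}.
    p or r holds at w7, so Dia (p or r) is true at w4.
Satisfying worlds: {w0, w1, w2, w4, w7}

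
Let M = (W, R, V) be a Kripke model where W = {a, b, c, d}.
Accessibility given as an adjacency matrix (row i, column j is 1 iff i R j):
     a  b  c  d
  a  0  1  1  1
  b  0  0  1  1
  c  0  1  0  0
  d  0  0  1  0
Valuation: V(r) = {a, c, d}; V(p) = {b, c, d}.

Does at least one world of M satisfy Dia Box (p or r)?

Yes

Recall that Box ψ holds at a world iff ψ holds at every accessible world, and Dia ψ holds iff ψ holds at some accessible world.
Let φ = Dia Box (p or r). Evaluate φ at each world:
  a (successors {b, c, d}): φ is true.
  b (successors {c, d}): φ is true.
  c (successors {b}): φ is true.
  d (successors {c}): φ is true.
Detail at a (witness):
  At a: Dia Box (p or r) requires Box (p or r) at some successor in {b, c, d}.
    Box (p or r) holds at b, so Dia Box (p or r) is true at a.
      At b: Box (p or r) requires p or r at every successor {c, d}.
        At c: p or r is true.
        At d: p or r is true.
      So Box (p or r) is true at b.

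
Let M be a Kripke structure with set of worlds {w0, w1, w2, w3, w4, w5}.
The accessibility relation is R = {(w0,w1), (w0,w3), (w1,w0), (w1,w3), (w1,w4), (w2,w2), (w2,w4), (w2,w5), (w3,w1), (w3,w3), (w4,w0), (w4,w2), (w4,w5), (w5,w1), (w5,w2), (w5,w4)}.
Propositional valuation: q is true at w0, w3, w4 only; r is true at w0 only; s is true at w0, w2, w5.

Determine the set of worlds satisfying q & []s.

Let φ = q & []s. Evaluate φ at each world:
  w0 (successors {w1, w3}): φ is false.
  w1 (successors {w0, w3, w4}): φ is false.
  w2 (successors {w2, w4, w5}): φ is false.
  w3 (successors {w1, w3}): φ is false.
  w4 (successors {w0, w2, w5}): φ is true.
  w5 (successors {w1, w2, w4}): φ is false.
For instance, at w1:
  At w1: q is false, []s is false, so q & []s is false.
    At w1: []s requires s at every successor {w0, w3, w4}.
      s fails at w3, so []s is false at w1.
Satisfying worlds: {w4}

w4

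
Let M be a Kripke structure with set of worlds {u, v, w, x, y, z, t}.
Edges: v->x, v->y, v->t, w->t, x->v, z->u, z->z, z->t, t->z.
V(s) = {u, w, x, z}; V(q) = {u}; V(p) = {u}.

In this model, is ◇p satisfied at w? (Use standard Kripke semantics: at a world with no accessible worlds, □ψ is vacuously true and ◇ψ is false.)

No

Recall that ◇ψ holds at a world iff ψ holds at some accessible world.
At w: ◇p requires p at some successor in {t}.
  At t: p is false.
So ◇p is false at w.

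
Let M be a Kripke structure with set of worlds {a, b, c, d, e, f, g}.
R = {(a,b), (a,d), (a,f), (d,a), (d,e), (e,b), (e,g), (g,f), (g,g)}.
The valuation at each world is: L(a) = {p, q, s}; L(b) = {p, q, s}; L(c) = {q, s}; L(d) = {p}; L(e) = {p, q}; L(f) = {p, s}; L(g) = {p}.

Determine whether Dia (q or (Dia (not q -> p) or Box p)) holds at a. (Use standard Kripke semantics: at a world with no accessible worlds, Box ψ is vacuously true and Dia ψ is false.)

At a: Dia (q or (Dia (not q -> p) or Box p)) requires q or (Dia (not q -> p) or Box p) at some successor in {b, d, f}.
  q or (Dia (not q -> p) or Box p) holds at b, so Dia (q or (Dia (not q -> p) or Box p)) is true at a.
    At b: q is true, Dia (not q -> p) or Box p is true, so q or (Dia (not q -> p) or Box p) is true.
      At b: Dia (not q -> p) is false, Box p is true, so Dia (not q -> p) or Box p is true.

Yes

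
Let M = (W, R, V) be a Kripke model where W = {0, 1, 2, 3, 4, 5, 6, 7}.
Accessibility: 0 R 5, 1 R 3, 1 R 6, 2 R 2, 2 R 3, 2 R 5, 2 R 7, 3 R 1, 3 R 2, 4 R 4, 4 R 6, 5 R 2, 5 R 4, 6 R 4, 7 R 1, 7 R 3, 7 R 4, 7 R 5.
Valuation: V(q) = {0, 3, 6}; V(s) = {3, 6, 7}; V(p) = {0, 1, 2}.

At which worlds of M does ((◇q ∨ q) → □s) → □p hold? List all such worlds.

Let φ = ((◇q ∨ q) → □s) → □p. Evaluate φ at each world:
  0 (successors {5}): φ is true.
  1 (successors {3, 6}): φ is false.
  2 (successors {2, 3, 5, 7}): φ is true.
  3 (successors {1, 2}): φ is true.
  4 (successors {4, 6}): φ is true.
  5 (successors {2, 4}): φ is false.
  6 (successors {4}): φ is true.
  7 (successors {1, 3, 4, 5}): φ is true.
For instance, at 1:
  At 1: (◇q ∨ q) → □s is true, □p is false, so ((◇q ∨ q) → □s) → □p is false.
    At 1: ◇q ∨ q is true, □s is true, so (◇q ∨ q) → □s is true.
      At 1: ◇q is true, q is false, so ◇q ∨ q is true.
      At 1: □s requires s at every successor {3, 6}.
        At 3: s is true.
        At 6: s is true.
      So □s is true at 1.
    At 1: □p requires p at every successor {3, 6}.
      p fails at 3, so □p is false at 1.
Satisfying worlds: {0, 2, 3, 4, 6, 7}

0, 2, 3, 4, 6, 7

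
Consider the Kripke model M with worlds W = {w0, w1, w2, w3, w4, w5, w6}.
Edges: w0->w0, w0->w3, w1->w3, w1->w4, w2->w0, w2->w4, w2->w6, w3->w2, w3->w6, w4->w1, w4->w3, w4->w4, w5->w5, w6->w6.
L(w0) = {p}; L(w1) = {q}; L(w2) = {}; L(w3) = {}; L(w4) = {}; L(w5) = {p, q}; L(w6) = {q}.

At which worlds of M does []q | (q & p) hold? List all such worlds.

Let φ = []q | (q & p). Evaluate φ at each world:
  w0 (successors {w0, w3}): φ is false.
  w1 (successors {w3, w4}): φ is false.
  w2 (successors {w0, w4, w6}): φ is false.
  w3 (successors {w2, w6}): φ is false.
  w4 (successors {w1, w3, w4}): φ is false.
  w5 (successors {w5}): φ is true.
  w6 (successors {w6}): φ is true.
For instance, at w0:
  At w0: []q is false, q & p is false, so []q | (q & p) is false.
    At w0: []q requires q at every successor {w0, w3}.
      q fails at w0, so []q is false at w0.
Satisfying worlds: {w5, w6}

w5, w6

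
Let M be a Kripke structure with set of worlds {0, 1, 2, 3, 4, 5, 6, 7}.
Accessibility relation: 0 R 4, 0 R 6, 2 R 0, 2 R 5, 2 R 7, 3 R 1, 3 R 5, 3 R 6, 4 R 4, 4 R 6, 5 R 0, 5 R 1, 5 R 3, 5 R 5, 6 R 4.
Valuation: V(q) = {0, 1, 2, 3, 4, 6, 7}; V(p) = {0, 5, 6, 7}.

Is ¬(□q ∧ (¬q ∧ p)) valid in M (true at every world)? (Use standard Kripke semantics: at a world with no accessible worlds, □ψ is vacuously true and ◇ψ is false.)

Yes

Recall that □ψ holds at a world iff ψ holds at every accessible world, and ◇ψ holds iff ψ holds at some accessible world.
Let φ = ¬(□q ∧ (¬q ∧ p)). Evaluate φ at each world:
  0 (successors {4, 6}): φ is true.
  1 (successors ∅): φ is true.
  2 (successors {0, 5, 7}): φ is true.
  3 (successors {1, 5, 6}): φ is true.
  4 (successors {4, 6}): φ is true.
  5 (successors {0, 1, 3, 5}): φ is true.
  6 (successors {4}): φ is true.
  7 (successors ∅): φ is true.
For instance, at 0:
  At 0: □q ∧ (¬q ∧ p) is false, so ¬(□q ∧ (¬q ∧ p)) is true.
    At 0: □q is true, ¬q ∧ p is false, so □q ∧ (¬q ∧ p) is false.
      At 0: □q requires q at every successor {4, 6}.
        At 4: q is true.
        At 6: q is true.
      So □q is true at 0.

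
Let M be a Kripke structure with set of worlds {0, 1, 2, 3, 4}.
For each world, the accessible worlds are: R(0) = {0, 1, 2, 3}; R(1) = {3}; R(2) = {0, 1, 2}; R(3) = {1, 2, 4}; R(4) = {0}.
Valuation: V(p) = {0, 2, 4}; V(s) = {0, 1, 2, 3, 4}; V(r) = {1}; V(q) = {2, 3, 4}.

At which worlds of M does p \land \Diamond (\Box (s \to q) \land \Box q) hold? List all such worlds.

Let φ = p \land \Diamond (\Box (s \to q) \land \Box q). Evaluate φ at each world:
  0 (successors {0, 1, 2, 3}): φ is true.
  1 (successors {3}): φ is false.
  2 (successors {0, 1, 2}): φ is true.
  3 (successors {1, 2, 4}): φ is false.
  4 (successors {0}): φ is false.
For instance, at 2:
  At 2: p is true, \Diamond (\Box (s \to q) \land \Box q) is true, so p \land \Diamond (\Box (s \to q) \land \Box q) is true.
    At 2: \Diamond (\Box (s \to q) \land \Box q) requires \Box (s \to q) \land \Box q at some successor in {0, 1, 2}.
      \Box (s \to q) \land \Box q holds at 1, so \Diamond (\Box (s \to q) \land \Box q) is true at 2.
Satisfying worlds: {0, 2}

0, 2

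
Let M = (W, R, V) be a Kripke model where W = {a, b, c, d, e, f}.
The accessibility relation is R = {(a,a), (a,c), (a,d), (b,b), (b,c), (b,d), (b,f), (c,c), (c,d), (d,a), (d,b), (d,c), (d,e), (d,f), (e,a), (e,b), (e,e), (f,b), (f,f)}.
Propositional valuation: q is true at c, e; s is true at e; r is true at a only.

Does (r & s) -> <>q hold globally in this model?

Let φ = (r & s) -> <>q. Evaluate φ at each world:
  a (successors {a, c, d}): φ is true.
  b (successors {b, c, d, f}): φ is true.
  c (successors {c, d}): φ is true.
  d (successors {a, b, c, e, f}): φ is true.
  e (successors {a, b, e}): φ is true.
  f (successors {b, f}): φ is true.
For instance, at a:
  At a: r & s is false, <>q is true, so (r & s) -> <>q is true.
    At a: <>q requires q at some successor in {a, c, d}.
      q holds at c, so <>q is true at a.

Yes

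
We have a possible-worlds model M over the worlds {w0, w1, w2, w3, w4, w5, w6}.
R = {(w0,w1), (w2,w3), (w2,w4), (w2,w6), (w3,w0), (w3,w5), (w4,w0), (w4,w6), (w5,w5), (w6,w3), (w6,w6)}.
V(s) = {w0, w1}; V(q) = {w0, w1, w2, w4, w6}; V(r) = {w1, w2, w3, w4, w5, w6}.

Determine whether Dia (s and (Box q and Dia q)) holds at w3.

Recall that Box ψ holds at a world iff ψ holds at every accessible world, and Dia ψ holds iff ψ holds at some accessible world.
At w3: Dia (s and (Box q and Dia q)) requires s and (Box q and Dia q) at some successor in {w0, w5}.
  s and (Box q and Dia q) holds at w0, so Dia (s and (Box q and Dia q)) is true at w3.
    At w0: s is true, Box q and Dia q is true, so s and (Box q and Dia q) is true.
      At w0: Box q is true, Dia q is true, so Box q and Dia q is true.

Yes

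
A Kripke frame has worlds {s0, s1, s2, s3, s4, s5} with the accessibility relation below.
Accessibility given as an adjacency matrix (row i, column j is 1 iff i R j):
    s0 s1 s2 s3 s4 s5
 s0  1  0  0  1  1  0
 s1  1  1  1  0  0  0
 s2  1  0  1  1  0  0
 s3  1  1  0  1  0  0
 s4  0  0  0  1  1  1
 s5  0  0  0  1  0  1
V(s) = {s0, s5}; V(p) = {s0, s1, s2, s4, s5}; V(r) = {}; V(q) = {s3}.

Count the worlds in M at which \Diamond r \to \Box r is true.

Let φ = \Diamond r \to \Box r. Evaluate φ at each world:
  s0 (successors {s0, s3, s4}): φ is true.
  s1 (successors {s0, s1, s2}): φ is true.
  s2 (successors {s0, s2, s3}): φ is true.
  s3 (successors {s0, s1, s3}): φ is true.
  s4 (successors {s3, s4, s5}): φ is true.
  s5 (successors {s3, s5}): φ is true.
For instance, at s4:
  At s4: \Diamond r is false, \Box r is false, so \Diamond r \to \Box r is true.
    At s4: \Diamond r requires r at some successor in {s3, s4, s5}.
      At s3: r is false.
      At s4: r is false.
      At s5: r is false.
    So \Diamond r is false at s4.
    At s4: \Box r requires r at every successor {s3, s4, s5}.
      r fails at s3, so \Box r is false at s4.
Satisfying worlds: {s0, s1, s2, s3, s4, s5}

6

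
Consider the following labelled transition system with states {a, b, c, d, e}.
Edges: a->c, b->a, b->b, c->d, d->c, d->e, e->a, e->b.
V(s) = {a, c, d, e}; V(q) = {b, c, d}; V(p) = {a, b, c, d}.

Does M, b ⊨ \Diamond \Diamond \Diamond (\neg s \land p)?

At b: \Diamond \Diamond \Diamond (\neg s \land p) requires \Diamond \Diamond (\neg s \land p) at some successor in {a, b}.
  \Diamond \Diamond (\neg s \land p) holds at b, so \Diamond \Diamond \Diamond (\neg s \land p) is true at b.
    At b: \Diamond \Diamond (\neg s \land p) requires \Diamond (\neg s \land p) at some successor in {a, b}.
      \Diamond (\neg s \land p) holds at b, so \Diamond \Diamond (\neg s \land p) is true at b.

Yes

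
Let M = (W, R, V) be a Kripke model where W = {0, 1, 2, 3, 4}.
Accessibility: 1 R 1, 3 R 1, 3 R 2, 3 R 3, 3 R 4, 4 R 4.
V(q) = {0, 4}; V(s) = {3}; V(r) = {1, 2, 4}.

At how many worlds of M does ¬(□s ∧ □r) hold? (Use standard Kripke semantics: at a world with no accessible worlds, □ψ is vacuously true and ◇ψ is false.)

3

Let φ = ¬(□s ∧ □r). Evaluate φ at each world:
  0 (successors ∅): φ is false.
  1 (successors {1}): φ is true.
  2 (successors ∅): φ is false.
  3 (successors {1, 2, 3, 4}): φ is true.
  4 (successors {4}): φ is true.
For instance, at 4:
  At 4: □s ∧ □r is false, so ¬(□s ∧ □r) is true.
    At 4: □s is false, □r is true, so □s ∧ □r is false.
      At 4: □s requires s at every successor {4}.
        s fails at 4, so □s is false at 4.
      At 4: □r requires r at every successor {4}.
        At 4: r is true.
      So □r is true at 4.
Satisfying worlds: {1, 3, 4}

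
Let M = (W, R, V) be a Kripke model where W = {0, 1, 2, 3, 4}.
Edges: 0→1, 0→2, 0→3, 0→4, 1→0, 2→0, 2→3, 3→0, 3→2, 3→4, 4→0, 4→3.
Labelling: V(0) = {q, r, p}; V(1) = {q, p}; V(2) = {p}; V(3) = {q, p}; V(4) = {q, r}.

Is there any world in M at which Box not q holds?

No

Let φ = Box not q. Evaluate φ at each world:
  0 (successors {1, 2, 3, 4}): φ is false.
  1 (successors {0}): φ is false.
  2 (successors {0, 3}): φ is false.
  3 (successors {0, 2, 4}): φ is false.
  4 (successors {0, 3}): φ is false.
For instance, at 2:
  At 2: Box not q requires not q at every successor {0, 3}.
    not q fails at 0, so Box not q is false at 2.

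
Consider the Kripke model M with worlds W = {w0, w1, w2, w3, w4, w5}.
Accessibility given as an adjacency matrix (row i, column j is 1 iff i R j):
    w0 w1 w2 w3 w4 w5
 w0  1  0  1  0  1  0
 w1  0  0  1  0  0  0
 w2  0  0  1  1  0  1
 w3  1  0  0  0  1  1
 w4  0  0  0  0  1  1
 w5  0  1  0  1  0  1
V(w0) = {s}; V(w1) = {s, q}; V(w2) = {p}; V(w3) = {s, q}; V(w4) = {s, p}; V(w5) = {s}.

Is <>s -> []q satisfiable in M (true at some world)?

Yes

Let φ = <>s -> []q. Evaluate φ at each world:
  w0 (successors {w0, w2, w4}): φ is false.
  w1 (successors {w2}): φ is true.
  w2 (successors {w2, w3, w5}): φ is false.
  w3 (successors {w0, w4, w5}): φ is false.
  w4 (successors {w4, w5}): φ is false.
  w5 (successors {w1, w3, w5}): φ is false.
Detail at w1 (witness):
  At w1: <>s is false, []q is false, so <>s -> []q is true.
    At w1: <>s requires s at some successor in {w2}.
      At w2: s is false.
    So <>s is false at w1.
    At w1: []q requires q at every successor {w2}.
      q fails at w2, so []q is false at w1.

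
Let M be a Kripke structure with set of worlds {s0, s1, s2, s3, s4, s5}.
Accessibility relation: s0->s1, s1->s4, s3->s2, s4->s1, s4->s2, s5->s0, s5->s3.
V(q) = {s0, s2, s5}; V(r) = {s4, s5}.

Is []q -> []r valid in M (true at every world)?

Let φ = []q -> []r. Evaluate φ at each world:
  s0 (successors {s1}): φ is true.
  s1 (successors {s4}): φ is true.
  s2 (successors ∅): φ is true.
  s3 (successors {s2}): φ is false.
  s4 (successors {s1, s2}): φ is true.
  s5 (successors {s0, s3}): φ is true.
Detail at s3 (counterexample):
  At s3: []q is true, []r is false, so []q -> []r is false.
    At s3: []q requires q at every successor {s2}.
      At s2: q is true.
    So []q is true at s3.
    At s3: []r requires r at every successor {s2}.
      r fails at s2, so []r is false at s3.

No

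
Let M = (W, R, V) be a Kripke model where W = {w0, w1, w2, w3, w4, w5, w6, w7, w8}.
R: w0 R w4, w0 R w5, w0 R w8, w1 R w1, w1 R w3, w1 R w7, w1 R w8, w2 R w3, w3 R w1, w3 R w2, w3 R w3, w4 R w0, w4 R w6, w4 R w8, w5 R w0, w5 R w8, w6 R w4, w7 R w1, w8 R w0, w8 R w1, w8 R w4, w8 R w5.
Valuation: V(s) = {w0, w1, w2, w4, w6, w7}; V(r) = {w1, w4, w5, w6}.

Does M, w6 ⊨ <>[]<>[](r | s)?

At w6: <>[]<>[](r | s) requires []<>[](r | s) at some successor in {w4}.
  At w4: []<>[](r | s) is false.
So <>[]<>[](r | s) is false at w6.

No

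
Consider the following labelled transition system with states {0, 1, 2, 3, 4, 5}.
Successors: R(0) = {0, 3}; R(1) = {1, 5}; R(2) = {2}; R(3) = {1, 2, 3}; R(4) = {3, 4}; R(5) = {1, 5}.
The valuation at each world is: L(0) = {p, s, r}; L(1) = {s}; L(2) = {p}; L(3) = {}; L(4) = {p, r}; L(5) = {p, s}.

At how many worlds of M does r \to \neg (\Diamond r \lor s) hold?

Let φ = r \to \neg (\Diamond r \lor s). Evaluate φ at each world:
  0 (successors {0, 3}): φ is false.
  1 (successors {1, 5}): φ is true.
  2 (successors {2}): φ is true.
  3 (successors {1, 2, 3}): φ is true.
  4 (successors {3, 4}): φ is false.
  5 (successors {1, 5}): φ is true.
For instance, at 4:
  At 4: r is true, \neg (\Diamond r \lor s) is false, so r \to \neg (\Diamond r \lor s) is false.
    At 4: \Diamond r \lor s is true, so \neg (\Diamond r \lor s) is false.
      At 4: \Diamond r is true, s is false, so \Diamond r \lor s is true.
Satisfying worlds: {1, 2, 3, 5}

4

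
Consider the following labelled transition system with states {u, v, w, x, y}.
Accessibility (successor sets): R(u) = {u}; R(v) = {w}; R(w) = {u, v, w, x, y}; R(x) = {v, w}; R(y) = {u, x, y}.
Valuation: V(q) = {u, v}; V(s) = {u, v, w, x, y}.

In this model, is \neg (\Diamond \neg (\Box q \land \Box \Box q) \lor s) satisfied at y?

At y: \Diamond \neg (\Box q \land \Box \Box q) \lor s is true, so \neg (\Diamond \neg (\Box q \land \Box \Box q) \lor s) is false.
  At y: \Diamond \neg (\Box q \land \Box \Box q) is true, s is true, so \Diamond \neg (\Box q \land \Box \Box q) \lor s is true.
    At y: \Diamond \neg (\Box q \land \Box \Box q) requires \neg (\Box q \land \Box \Box q) at some successor in {u, x, y}.
      \neg (\Box q \land \Box \Box q) holds at x, so \Diamond \neg (\Box q \land \Box \Box q) is true at y.

No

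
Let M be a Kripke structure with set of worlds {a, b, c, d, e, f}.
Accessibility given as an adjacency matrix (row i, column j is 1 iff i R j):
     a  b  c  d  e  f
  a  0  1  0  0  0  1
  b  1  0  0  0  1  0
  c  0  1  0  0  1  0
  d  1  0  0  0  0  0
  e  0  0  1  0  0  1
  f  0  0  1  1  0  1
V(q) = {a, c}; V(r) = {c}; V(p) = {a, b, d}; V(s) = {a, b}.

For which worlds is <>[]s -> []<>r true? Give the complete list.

Let φ = <>[]s -> []<>r. Evaluate φ at each world:
  a (successors {b, f}): φ is true.
  b (successors {a, e}): φ is true.
  c (successors {b, e}): φ is true.
  d (successors {a}): φ is true.
  e (successors {c, f}): φ is true.
  f (successors {c, d, f}): φ is false.
For instance, at b:
  At b: <>[]s is false, []<>r is false, so <>[]s -> []<>r is true.
    At b: <>[]s requires []s at some successor in {a, e}.
      At a: []s is false.
      At e: []s is false.
    So <>[]s is false at b.
    At b: []<>r requires <>r at every successor {a, e}.
      <>r fails at a, so []<>r is false at b.
Satisfying worlds: {a, b, c, d, e}

a, b, c, d, e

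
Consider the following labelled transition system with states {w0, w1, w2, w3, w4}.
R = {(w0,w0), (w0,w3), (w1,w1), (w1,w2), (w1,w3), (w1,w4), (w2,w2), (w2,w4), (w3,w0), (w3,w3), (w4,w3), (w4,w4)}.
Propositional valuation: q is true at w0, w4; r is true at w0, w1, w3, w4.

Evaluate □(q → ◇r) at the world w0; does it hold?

Yes

At w0: □(q → ◇r) requires q → ◇r at every successor {w0, w3}.
    At w0: q is true, ◇r is true, so q → ◇r is true.
      At w0: ◇r requires r at some successor in {w0, w3}.
        r holds at w0, so ◇r is true at w0.
    At w3: q is false, ◇r is true, so q → ◇r is true.
      At w3: ◇r requires r at some successor in {w0, w3}.
        r holds at w0, so ◇r is true at w3.
So □(q → ◇r) is true at w0.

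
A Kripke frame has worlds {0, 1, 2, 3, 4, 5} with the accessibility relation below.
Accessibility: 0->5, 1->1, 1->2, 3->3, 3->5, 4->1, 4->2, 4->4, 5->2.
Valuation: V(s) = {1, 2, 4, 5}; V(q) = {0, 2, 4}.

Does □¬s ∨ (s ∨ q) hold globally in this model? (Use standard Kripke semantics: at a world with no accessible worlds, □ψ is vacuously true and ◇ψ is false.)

No

Recall that □ψ holds at a world iff ψ holds at every accessible world, and ◇ψ holds iff ψ holds at some accessible world.
Let φ = □¬s ∨ (s ∨ q). Evaluate φ at each world:
  0 (successors {5}): φ is true.
  1 (successors {1, 2}): φ is true.
  2 (successors ∅): φ is true.
  3 (successors {3, 5}): φ is false.
  4 (successors {1, 2, 4}): φ is true.
  5 (successors {2}): φ is true.
Detail at 3 (counterexample):
  At 3: □¬s is false, s ∨ q is false, so □¬s ∨ (s ∨ q) is false.
    At 3: □¬s requires ¬s at every successor {3, 5}.
      ¬s fails at 5, so □¬s is false at 3.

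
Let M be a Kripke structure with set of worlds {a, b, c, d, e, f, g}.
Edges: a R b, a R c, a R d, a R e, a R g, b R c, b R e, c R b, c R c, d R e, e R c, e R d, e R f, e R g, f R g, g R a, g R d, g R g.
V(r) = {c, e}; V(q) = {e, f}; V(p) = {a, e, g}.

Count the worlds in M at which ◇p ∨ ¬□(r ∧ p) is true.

7

Let φ = ◇p ∨ ¬□(r ∧ p). Evaluate φ at each world:
  a (successors {b, c, d, e, g}): φ is true.
  b (successors {c, e}): φ is true.
  c (successors {b, c}): φ is true.
  d (successors {e}): φ is true.
  e (successors {c, d, f, g}): φ is true.
  f (successors {g}): φ is true.
  g (successors {a, d, g}): φ is true.
For instance, at e:
  At e: ◇p is true, ¬□(r ∧ p) is true, so ◇p ∨ ¬□(r ∧ p) is true.
    At e: ◇p requires p at some successor in {c, d, f, g}.
      p holds at g, so ◇p is true at e.
    At e: □(r ∧ p) is false, so ¬□(r ∧ p) is true.
      At e: □(r ∧ p) requires r ∧ p at every successor {c, d, f, g}.
        r ∧ p fails at c, so □(r ∧ p) is false at e.
Satisfying worlds: {a, b, c, d, e, f, g}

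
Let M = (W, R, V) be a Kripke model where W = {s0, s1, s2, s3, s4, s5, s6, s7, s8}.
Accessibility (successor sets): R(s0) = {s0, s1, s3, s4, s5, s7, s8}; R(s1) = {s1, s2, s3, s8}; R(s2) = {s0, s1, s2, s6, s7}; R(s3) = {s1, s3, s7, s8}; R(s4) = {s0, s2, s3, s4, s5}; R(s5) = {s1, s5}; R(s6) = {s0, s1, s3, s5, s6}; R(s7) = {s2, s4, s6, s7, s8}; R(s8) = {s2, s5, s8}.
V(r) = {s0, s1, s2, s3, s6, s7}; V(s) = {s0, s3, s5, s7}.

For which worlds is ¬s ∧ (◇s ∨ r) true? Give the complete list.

s1, s2, s4, s6, s8

Let φ = ¬s ∧ (◇s ∨ r). Evaluate φ at each world:
  s0 (successors {s0, s1, s3, s4, s5, s7, s8}): φ is false.
  s1 (successors {s1, s2, s3, s8}): φ is true.
  s2 (successors {s0, s1, s2, s6, s7}): φ is true.
  s3 (successors {s1, s3, s7, s8}): φ is false.
  s4 (successors {s0, s2, s3, s4, s5}): φ is true.
  s5 (successors {s1, s5}): φ is false.
  s6 (successors {s0, s1, s3, s5, s6}): φ is true.
  s7 (successors {s2, s4, s6, s7, s8}): φ is false.
  s8 (successors {s2, s5, s8}): φ is true.
For instance, at s0:
  At s0: ¬s is false, ◇s ∨ r is true, so ¬s ∧ (◇s ∨ r) is false.
    At s0: ◇s is true, r is true, so ◇s ∨ r is true.
      At s0: ◇s requires s at some successor in {s0, s1, s3, s4, s5, s7, s8}.
        s holds at s0, so ◇s is true at s0.
Satisfying worlds: {s1, s2, s4, s6, s8}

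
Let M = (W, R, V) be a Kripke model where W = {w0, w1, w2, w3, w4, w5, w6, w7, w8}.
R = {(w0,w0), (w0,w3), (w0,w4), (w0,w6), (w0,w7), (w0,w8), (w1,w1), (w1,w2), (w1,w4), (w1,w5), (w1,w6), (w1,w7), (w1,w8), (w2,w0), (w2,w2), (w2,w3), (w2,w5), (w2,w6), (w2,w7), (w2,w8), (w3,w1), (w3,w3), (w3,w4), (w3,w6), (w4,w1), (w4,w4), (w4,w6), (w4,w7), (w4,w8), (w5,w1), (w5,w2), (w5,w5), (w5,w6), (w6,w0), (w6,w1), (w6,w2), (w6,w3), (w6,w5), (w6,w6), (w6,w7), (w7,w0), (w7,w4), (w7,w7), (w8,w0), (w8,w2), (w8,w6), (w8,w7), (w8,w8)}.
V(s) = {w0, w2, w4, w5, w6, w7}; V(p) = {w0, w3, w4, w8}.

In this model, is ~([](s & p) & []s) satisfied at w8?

Recall that []ψ holds at a world iff ψ holds at every accessible world, and <>ψ holds iff ψ holds at some accessible world.
At w8: [](s & p) & []s is false, so ~([](s & p) & []s) is true.
  At w8: [](s & p) is false, []s is false, so [](s & p) & []s is false.
    At w8: [](s & p) requires s & p at every successor {w0, w2, w6, w7, w8}.
      s & p fails at w2, so [](s & p) is false at w8.
    At w8: []s requires s at every successor {w0, w2, w6, w7, w8}.
      s fails at w8, so []s is false at w8.

Yes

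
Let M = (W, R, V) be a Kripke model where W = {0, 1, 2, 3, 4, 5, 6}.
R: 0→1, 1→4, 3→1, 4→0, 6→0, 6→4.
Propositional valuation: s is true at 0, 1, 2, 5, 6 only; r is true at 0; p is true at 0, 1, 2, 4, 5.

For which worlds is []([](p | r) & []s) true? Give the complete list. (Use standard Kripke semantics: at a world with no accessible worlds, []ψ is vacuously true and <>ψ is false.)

Let φ = []([](p | r) & []s). Evaluate φ at each world:
  0 (successors {1}): φ is false.
  1 (successors {4}): φ is true.
  2 (successors ∅): φ is true.
  3 (successors {1}): φ is false.
  4 (successors {0}): φ is true.
  5 (successors ∅): φ is true.
  6 (successors {0, 4}): φ is true.
For instance, at 0:
  At 0: []([](p | r) & []s) requires [](p | r) & []s at every successor {1}.
    [](p | r) & []s fails at 1, so []([](p | r) & []s) is false at 0.
      At 1: [](p | r) is true, []s is false, so [](p | r) & []s is false.
Satisfying worlds: {1, 2, 4, 5, 6}

1, 2, 4, 5, 6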